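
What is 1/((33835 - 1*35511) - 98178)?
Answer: -1/99854 ≈ -1.0015e-5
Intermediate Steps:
1/((33835 - 1*35511) - 98178) = 1/((33835 - 35511) - 98178) = 1/(-1676 - 98178) = 1/(-99854) = -1/99854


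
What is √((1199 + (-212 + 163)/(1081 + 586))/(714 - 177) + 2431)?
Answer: √216651105505123/298393 ≈ 49.328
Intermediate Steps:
√((1199 + (-212 + 163)/(1081 + 586))/(714 - 177) + 2431) = √((1199 - 49/1667)/537 + 2431) = √((1199 - 49*1/1667)*(1/537) + 2431) = √((1199 - 49/1667)*(1/537) + 2431) = √((1998684/1667)*(1/537) + 2431) = √(666228/298393 + 2431) = √(726059611/298393) = √216651105505123/298393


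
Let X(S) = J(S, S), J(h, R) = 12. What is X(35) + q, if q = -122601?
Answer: -122589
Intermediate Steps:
X(S) = 12
X(35) + q = 12 - 122601 = -122589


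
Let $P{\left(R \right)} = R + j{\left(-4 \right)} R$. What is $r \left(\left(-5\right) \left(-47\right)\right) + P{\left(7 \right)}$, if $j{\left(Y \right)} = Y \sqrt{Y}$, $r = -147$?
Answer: $-34538 - 56 i \approx -34538.0 - 56.0 i$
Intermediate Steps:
$j{\left(Y \right)} = Y^{\frac{3}{2}}$
$P{\left(R \right)} = R - 8 i R$ ($P{\left(R \right)} = R + \left(-4\right)^{\frac{3}{2}} R = R + - 8 i R = R - 8 i R$)
$r \left(\left(-5\right) \left(-47\right)\right) + P{\left(7 \right)} = - 147 \left(\left(-5\right) \left(-47\right)\right) + 7 \left(1 - 8 i\right) = \left(-147\right) 235 + \left(7 - 56 i\right) = -34545 + \left(7 - 56 i\right) = -34538 - 56 i$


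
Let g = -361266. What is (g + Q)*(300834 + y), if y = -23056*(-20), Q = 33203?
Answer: -249968915102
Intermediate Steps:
y = 461120
(g + Q)*(300834 + y) = (-361266 + 33203)*(300834 + 461120) = -328063*761954 = -249968915102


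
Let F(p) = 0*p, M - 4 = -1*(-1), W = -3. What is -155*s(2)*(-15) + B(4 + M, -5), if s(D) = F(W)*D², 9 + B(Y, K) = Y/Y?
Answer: -8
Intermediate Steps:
M = 5 (M = 4 - 1*(-1) = 4 + 1 = 5)
B(Y, K) = -8 (B(Y, K) = -9 + Y/Y = -9 + 1 = -8)
F(p) = 0
s(D) = 0 (s(D) = 0*D² = 0)
-155*s(2)*(-15) + B(4 + M, -5) = -0*(-15) - 8 = -155*0 - 8 = 0 - 8 = -8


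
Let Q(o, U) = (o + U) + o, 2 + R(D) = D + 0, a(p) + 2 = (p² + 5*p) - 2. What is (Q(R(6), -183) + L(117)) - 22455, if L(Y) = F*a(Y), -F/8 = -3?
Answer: 319850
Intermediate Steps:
F = 24 (F = -8*(-3) = 24)
a(p) = -4 + p² + 5*p (a(p) = -2 + ((p² + 5*p) - 2) = -2 + (-2 + p² + 5*p) = -4 + p² + 5*p)
R(D) = -2 + D (R(D) = -2 + (D + 0) = -2 + D)
Q(o, U) = U + 2*o (Q(o, U) = (U + o) + o = U + 2*o)
L(Y) = -96 + 24*Y² + 120*Y (L(Y) = 24*(-4 + Y² + 5*Y) = -96 + 24*Y² + 120*Y)
(Q(R(6), -183) + L(117)) - 22455 = ((-183 + 2*(-2 + 6)) + (-96 + 24*117² + 120*117)) - 22455 = ((-183 + 2*4) + (-96 + 24*13689 + 14040)) - 22455 = ((-183 + 8) + (-96 + 328536 + 14040)) - 22455 = (-175 + 342480) - 22455 = 342305 - 22455 = 319850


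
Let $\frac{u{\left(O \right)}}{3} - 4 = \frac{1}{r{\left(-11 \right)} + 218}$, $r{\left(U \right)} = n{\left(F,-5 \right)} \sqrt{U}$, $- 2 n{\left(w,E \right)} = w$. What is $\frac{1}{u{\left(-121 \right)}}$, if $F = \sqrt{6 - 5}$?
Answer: $\frac{190325}{2286519} - \frac{i \sqrt{11}}{4573038} \approx 0.083238 - 7.2526 \cdot 10^{-7} i$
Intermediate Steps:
$F = 1$ ($F = \sqrt{1} = 1$)
$n{\left(w,E \right)} = - \frac{w}{2}$
$r{\left(U \right)} = - \frac{\sqrt{U}}{2}$ ($r{\left(U \right)} = \left(- \frac{1}{2}\right) 1 \sqrt{U} = - \frac{\sqrt{U}}{2}$)
$u{\left(O \right)} = 12 + \frac{3}{218 - \frac{i \sqrt{11}}{2}}$ ($u{\left(O \right)} = 12 + \frac{3}{- \frac{\sqrt{-11}}{2} + 218} = 12 + \frac{3}{- \frac{i \sqrt{11}}{2} + 218} = 12 + \frac{3}{218 - \frac{i \sqrt{11}}{2}}$)
$\frac{1}{u{\left(-121 \right)}} = \frac{1}{\frac{761300}{63369} + \frac{2 i \sqrt{11}}{63369}}$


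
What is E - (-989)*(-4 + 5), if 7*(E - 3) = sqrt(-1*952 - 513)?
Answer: 992 + I*sqrt(1465)/7 ≈ 992.0 + 5.4679*I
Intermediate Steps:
E = 3 + I*sqrt(1465)/7 (E = 3 + sqrt(-1*952 - 513)/7 = 3 + sqrt(-952 - 513)/7 = 3 + sqrt(-1465)/7 = 3 + (I*sqrt(1465))/7 = 3 + I*sqrt(1465)/7 ≈ 3.0 + 5.4679*I)
E - (-989)*(-4 + 5) = (3 + I*sqrt(1465)/7) - (-989)*(-4 + 5) = (3 + I*sqrt(1465)/7) - (-989) = (3 + I*sqrt(1465)/7) - 1*(-989) = (3 + I*sqrt(1465)/7) + 989 = 992 + I*sqrt(1465)/7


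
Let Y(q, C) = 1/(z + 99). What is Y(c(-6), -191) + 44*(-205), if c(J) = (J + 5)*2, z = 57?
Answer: -1407119/156 ≈ -9020.0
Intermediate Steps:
c(J) = 10 + 2*J (c(J) = (5 + J)*2 = 10 + 2*J)
Y(q, C) = 1/156 (Y(q, C) = 1/(57 + 99) = 1/156)
Y(c(-6), -191) + 44*(-205) = 1/156 + 44*(-205) = 1/156 - 9020 = -1407119/156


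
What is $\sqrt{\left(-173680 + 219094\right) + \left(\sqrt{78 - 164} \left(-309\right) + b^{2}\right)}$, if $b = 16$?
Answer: $\sqrt{45670 - 309 i \sqrt{86}} \approx 213.81 - 6.7011 i$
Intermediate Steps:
$\sqrt{\left(-173680 + 219094\right) + \left(\sqrt{78 - 164} \left(-309\right) + b^{2}\right)} = \sqrt{\left(-173680 + 219094\right) + \left(\sqrt{78 - 164} \left(-309\right) + 16^{2}\right)} = \sqrt{45414 + \left(\sqrt{-86} \left(-309\right) + 256\right)} = \sqrt{45414 + \left(i \sqrt{86} \left(-309\right) + 256\right)} = \sqrt{45414 + \left(- 309 i \sqrt{86} + 256\right)} = \sqrt{45414 + \left(256 - 309 i \sqrt{86}\right)} = \sqrt{45670 - 309 i \sqrt{86}}$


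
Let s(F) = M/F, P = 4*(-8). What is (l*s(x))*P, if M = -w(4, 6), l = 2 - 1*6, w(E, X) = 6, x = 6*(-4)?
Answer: 32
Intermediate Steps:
x = -24
P = -32
l = -4 (l = 2 - 6 = -4)
M = -6 (M = -1*6 = -6)
s(F) = -6/F
(l*s(x))*P = -(-24)/(-24)*(-32) = -(-24)*(-1)/24*(-32) = -4*1/4*(-32) = -1*(-32) = 32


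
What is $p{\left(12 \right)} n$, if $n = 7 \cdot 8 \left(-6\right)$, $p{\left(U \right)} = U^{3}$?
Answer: $-580608$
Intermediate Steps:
$n = -336$ ($n = 56 \left(-6\right) = -336$)
$p{\left(12 \right)} n = 12^{3} \left(-336\right) = 1728 \left(-336\right) = -580608$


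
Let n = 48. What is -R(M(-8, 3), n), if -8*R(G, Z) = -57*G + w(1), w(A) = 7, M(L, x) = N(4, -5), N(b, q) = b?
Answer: -221/8 ≈ -27.625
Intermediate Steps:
M(L, x) = 4
R(G, Z) = -7/8 + 57*G/8 (R(G, Z) = -(-57*G + 7)/8 = -(7 - 57*G)/8 = -7/8 + 57*G/8)
-R(M(-8, 3), n) = -(-7/8 + (57/8)*4) = -(-7/8 + 57/2) = -1*221/8 = -221/8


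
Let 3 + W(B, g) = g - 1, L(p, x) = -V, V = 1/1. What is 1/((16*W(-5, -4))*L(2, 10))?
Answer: 1/128 ≈ 0.0078125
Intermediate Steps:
V = 1
L(p, x) = -1 (L(p, x) = -1*1 = -1)
W(B, g) = -4 + g (W(B, g) = -3 + (g - 1) = -3 + (-1 + g) = -4 + g)
1/((16*W(-5, -4))*L(2, 10)) = 1/((16*(-4 - 4))*(-1)) = 1/((16*(-8))*(-1)) = 1/(-128*(-1)) = 1/128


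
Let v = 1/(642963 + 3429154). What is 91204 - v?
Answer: 371393358867/4072117 ≈ 91204.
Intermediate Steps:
v = 1/4072117 ≈ 2.4557e-7
91204 - v = 91204 - 1*1/4072117 = 91204 - 1/4072117 = 371393358867/4072117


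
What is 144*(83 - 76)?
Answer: 1008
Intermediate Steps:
144*(83 - 76) = 144*7 = 1008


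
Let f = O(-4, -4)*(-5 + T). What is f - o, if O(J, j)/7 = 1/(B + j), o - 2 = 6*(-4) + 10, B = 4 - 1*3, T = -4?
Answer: 33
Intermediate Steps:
B = 1 (B = 4 - 3 = 1)
o = -12 (o = 2 + (6*(-4) + 10) = 2 + (-24 + 10) = 2 - 14 = -12)
O(J, j) = 7/(1 + j)
f = 21 (f = (7/(1 - 4))*(-5 - 4) = (7/(-3))*(-9) = (7*(-1/3))*(-9) = -7/3*(-9) = 21)
f - o = 21 - 1*(-12) = 21 + 12 = 33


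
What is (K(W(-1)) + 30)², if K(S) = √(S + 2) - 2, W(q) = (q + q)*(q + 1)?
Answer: (28 + √2)² ≈ 865.20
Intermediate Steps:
W(q) = 2*q*(1 + q) (W(q) = (2*q)*(1 + q) = 2*q*(1 + q))
K(S) = -2 + √(2 + S) (K(S) = √(2 + S) - 2 = -2 + √(2 + S))
(K(W(-1)) + 30)² = ((-2 + √(2 + 2*(-1)*(1 - 1))) + 30)² = ((-2 + √(2 + 2*(-1)*0)) + 30)² = ((-2 + √(2 + 0)) + 30)² = ((-2 + √2) + 30)² = (28 + √2)²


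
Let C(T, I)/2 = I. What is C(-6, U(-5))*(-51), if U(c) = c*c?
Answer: -2550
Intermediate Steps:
U(c) = c**2
C(T, I) = 2*I
C(-6, U(-5))*(-51) = (2*(-5)**2)*(-51) = (2*25)*(-51) = 50*(-51) = -2550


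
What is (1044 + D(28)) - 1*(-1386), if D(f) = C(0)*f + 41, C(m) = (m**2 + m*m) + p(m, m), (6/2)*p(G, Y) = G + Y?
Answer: 2471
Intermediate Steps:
p(G, Y) = G/3 + Y/3 (p(G, Y) = (G + Y)/3 = G/3 + Y/3)
C(m) = 2*m**2 + 2*m/3 (C(m) = (m**2 + m*m) + (m/3 + m/3) = (m**2 + m**2) + 2*m/3 = 2*m**2 + 2*m/3)
D(f) = 41 (D(f) = ((2/3)*0*(1 + 3*0))*f + 41 = ((2/3)*0*(1 + 0))*f + 41 = ((2/3)*0*1)*f + 41 = 0*f + 41 = 0 + 41 = 41)
(1044 + D(28)) - 1*(-1386) = (1044 + 41) - 1*(-1386) = 1085 + 1386 = 2471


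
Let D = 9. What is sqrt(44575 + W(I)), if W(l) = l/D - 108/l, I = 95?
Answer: 17*sqrt(12530690)/285 ≈ 211.15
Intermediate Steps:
W(l) = -108/l + l/9 (W(l) = l/9 - 108/l = -108/l + l/9)
sqrt(44575 + W(I)) = sqrt(44575 + (-108/95 + (1/9)*95)) = sqrt(44575 + (-108*1/95 + 95/9)) = sqrt(44575 + (-108/95 + 95/9)) = sqrt(44575 + 8053/855) = sqrt(38119678/855) = 17*sqrt(12530690)/285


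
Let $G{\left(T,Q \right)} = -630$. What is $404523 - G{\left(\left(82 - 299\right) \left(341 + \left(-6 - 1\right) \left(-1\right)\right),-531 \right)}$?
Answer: $405153$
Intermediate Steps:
$404523 - G{\left(\left(82 - 299\right) \left(341 + \left(-6 - 1\right) \left(-1\right)\right),-531 \right)} = 404523 - -630 = 404523 + 630 = 405153$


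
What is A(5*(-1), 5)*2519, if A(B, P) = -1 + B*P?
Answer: -65494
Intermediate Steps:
A(5*(-1), 5)*2519 = (-1 + (5*(-1))*5)*2519 = (-1 - 5*5)*2519 = (-1 - 25)*2519 = -26*2519 = -65494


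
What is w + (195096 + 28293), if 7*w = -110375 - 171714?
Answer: 1281634/7 ≈ 1.8309e+5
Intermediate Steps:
w = -282089/7 (w = (-110375 - 171714)/7 = (⅐)*(-282089) = -282089/7 ≈ -40298.)
w + (195096 + 28293) = -282089/7 + (195096 + 28293) = -282089/7 + 223389 = 1281634/7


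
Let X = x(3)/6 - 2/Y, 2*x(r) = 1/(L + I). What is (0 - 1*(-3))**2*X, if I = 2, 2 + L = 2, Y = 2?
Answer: -69/8 ≈ -8.6250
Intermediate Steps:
L = 0 (L = -2 + 2 = 0)
x(r) = 1/4 (x(r) = 1/(2*(0 + 2)) = (1/2)/2 = (1/2)*(1/2) = 1/4)
X = -23/24 (X = (1/4)/6 - 2/2 = (1/4)*(1/6) - 2*1/2 = 1/24 - 1 = -23/24 ≈ -0.95833)
(0 - 1*(-3))**2*X = (0 - 1*(-3))**2*(-23/24) = (0 + 3)**2*(-23/24) = 3**2*(-23/24) = 9*(-23/24) = -69/8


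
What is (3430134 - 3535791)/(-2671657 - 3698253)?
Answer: 105657/6369910 ≈ 0.016587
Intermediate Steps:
(3430134 - 3535791)/(-2671657 - 3698253) = -105657/(-6369910) = -105657*(-1/6369910) = 105657/6369910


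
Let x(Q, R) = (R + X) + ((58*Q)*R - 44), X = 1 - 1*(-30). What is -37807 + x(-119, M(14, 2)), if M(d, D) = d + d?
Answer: -231048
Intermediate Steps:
M(d, D) = 2*d
X = 31 (X = 1 + 30 = 31)
x(Q, R) = -13 + R + 58*Q*R (x(Q, R) = (R + 31) + ((58*Q)*R - 44) = (31 + R) + (58*Q*R - 44) = (31 + R) + (-44 + 58*Q*R) = -13 + R + 58*Q*R)
-37807 + x(-119, M(14, 2)) = -37807 + (-13 + 2*14 + 58*(-119)*(2*14)) = -37807 + (-13 + 28 + 58*(-119)*28) = -37807 + (-13 + 28 - 193256) = -37807 - 193241 = -231048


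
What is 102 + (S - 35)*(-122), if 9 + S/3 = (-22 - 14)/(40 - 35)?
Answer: 51506/5 ≈ 10301.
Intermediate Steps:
S = -243/5 (S = -27 + 3*((-22 - 14)/(40 - 35)) = -27 + 3*(-36/5) = -27 - 108/5 = -243/5 ≈ -48.600)
102 + (S - 35)*(-122) = 102 + (-243/5 - 35)*(-122) = 102 - 418/5*(-122) = 102 + 50996/5 = 51506/5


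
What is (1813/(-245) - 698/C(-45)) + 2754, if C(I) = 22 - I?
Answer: 916621/335 ≈ 2736.2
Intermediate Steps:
(1813/(-245) - 698/C(-45)) + 2754 = (1813/(-245) - 698/(22 - 1*(-45))) + 2754 = (1813*(-1/245) - 698/(22 + 45)) + 2754 = (-37/5 - 698/67) + 2754 = -5969/335 + 2754 = 916621/335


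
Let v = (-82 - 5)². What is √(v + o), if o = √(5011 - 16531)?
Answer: √(7569 + 48*I*√5) ≈ 87.002 + 0.6168*I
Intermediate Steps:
v = 7569 (v = (-87)² = 7569)
o = 48*I*√5 (o = √(-11520) = 48*I*√5 ≈ 107.33*I)
√(v + o) = √(7569 + 48*I*√5)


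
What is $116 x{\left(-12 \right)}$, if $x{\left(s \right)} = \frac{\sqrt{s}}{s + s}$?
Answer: $- \frac{29 i \sqrt{3}}{3} \approx - 16.743 i$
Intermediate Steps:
$x{\left(s \right)} = \frac{1}{2 \sqrt{s}}$ ($x{\left(s \right)} = \frac{\sqrt{s}}{2 s} = \frac{1}{2 s} \sqrt{s} = \frac{1}{2 \sqrt{s}}$)
$116 x{\left(-12 \right)} = 116 \frac{1}{2 \cdot 2 i \sqrt{3}} = 116 \frac{\left(- \frac{1}{6}\right) i \sqrt{3}}{2} = 116 \left(- \frac{i \sqrt{3}}{12}\right) = - \frac{29 i \sqrt{3}}{3}$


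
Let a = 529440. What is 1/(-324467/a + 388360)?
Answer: 529440/205612993933 ≈ 2.5749e-6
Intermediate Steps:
1/(-324467/a + 388360) = 1/(-324467/529440 + 388360) = 1/(205612993933/529440) = 529440/205612993933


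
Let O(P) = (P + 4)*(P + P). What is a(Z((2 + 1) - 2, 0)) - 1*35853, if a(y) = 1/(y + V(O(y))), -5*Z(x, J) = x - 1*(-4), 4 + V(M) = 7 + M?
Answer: -143413/4 ≈ -35853.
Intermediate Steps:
O(P) = 2*P*(4 + P) (O(P) = (4 + P)*(2*P) = 2*P*(4 + P))
V(M) = 3 + M (V(M) = -4 + (7 + M) = 3 + M)
Z(x, J) = -4/5 - x/5 (Z(x, J) = -(x - 1*(-4))/5 = -(x + 4)/5 = -(4 + x)/5 = -4/5 - x/5)
a(y) = 1/(3 + y + 2*y*(4 + y)) (a(y) = 1/(y + (3 + 2*y*(4 + y))) = 1/(3 + y + 2*y*(4 + y)))
a(Z((2 + 1) - 2, 0)) - 1*35853 = 1/(3 + (-4/5 - ((2 + 1) - 2)/5) + 2*(-4/5 - ((2 + 1) - 2)/5)*(4 + (-4/5 - ((2 + 1) - 2)/5))) - 1*35853 = 1/(3 + (-4/5 - (3 - 2)/5) + 2*(-4/5 - (3 - 2)/5)*(4 + (-4/5 - (3 - 2)/5))) - 35853 = 1/(3 + (-4/5 - 1/5*1) + 2*(-4/5 - 1/5*1)*(4 + (-4/5 - 1/5*1))) - 35853 = 1/(3 + (-4/5 - 1/5) + 2*(-4/5 - 1/5)*(4 + (-4/5 - 1/5))) - 35853 = 1/(3 - 1 + 2*(-1)*(4 - 1)) - 35853 = 1/(3 - 1 + 2*(-1)*3) - 35853 = 1/(3 - 1 - 6) - 35853 = 1/(-4) - 35853 = -1/4 - 35853 = -143413/4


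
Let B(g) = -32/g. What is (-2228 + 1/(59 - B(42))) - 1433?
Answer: -4594534/1255 ≈ -3661.0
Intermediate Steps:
(-2228 + 1/(59 - B(42))) - 1433 = (-2228 + 1/(59 - (-32)/42)) - 1433 = (-2228 + 1/(59 - 1*(-16/21))) - 1433 = (-2228 + 1/(59 + 16/21)) - 1433 = (-2228 + 1/(1255/21)) - 1433 = (-2228 + 21/1255) - 1433 = -2796119/1255 - 1433 = -4594534/1255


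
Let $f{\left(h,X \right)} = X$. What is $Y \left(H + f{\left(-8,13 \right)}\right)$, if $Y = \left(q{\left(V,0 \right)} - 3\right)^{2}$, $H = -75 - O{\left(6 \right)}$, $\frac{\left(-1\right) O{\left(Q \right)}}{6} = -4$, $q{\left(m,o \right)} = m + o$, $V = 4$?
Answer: $-86$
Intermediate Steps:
$O{\left(Q \right)} = 24$ ($O{\left(Q \right)} = \left(-6\right) \left(-4\right) = 24$)
$H = -99$ ($H = -75 - 24 = -99$)
$Y = 1$ ($Y = \left(\left(4 + 0\right) - 3\right)^{2} = \left(4 - 3\right)^{2} = 1^{2} = 1$)
$Y \left(H + f{\left(-8,13 \right)}\right) = 1 \left(-99 + 13\right) = 1 \left(-86\right) = -86$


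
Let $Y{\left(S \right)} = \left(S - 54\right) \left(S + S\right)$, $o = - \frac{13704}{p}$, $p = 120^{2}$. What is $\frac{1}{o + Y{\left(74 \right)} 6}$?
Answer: $\frac{600}{10655429} \approx 5.6309 \cdot 10^{-5}$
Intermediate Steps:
$p = 14400$
$o = - \frac{571}{600}$ ($o = - \frac{13704}{14400} = \left(-13704\right) \frac{1}{14400} = - \frac{571}{600} \approx -0.95167$)
$Y{\left(S \right)} = 2 S \left(-54 + S\right)$ ($Y{\left(S \right)} = \left(S - 54\right) 2 S = \left(-54 + S\right) 2 S = 2 S \left(-54 + S\right)$)
$\frac{1}{o + Y{\left(74 \right)} 6} = \frac{1}{- \frac{571}{600} + 2 \cdot 74 \left(-54 + 74\right) 6} = \frac{1}{- \frac{571}{600} + 2 \cdot 74 \cdot 20 \cdot 6} = \frac{1}{- \frac{571}{600} + 2960 \cdot 6} = \frac{1}{- \frac{571}{600} + 17760} = \frac{1}{\frac{10655429}{600}} = \frac{600}{10655429}$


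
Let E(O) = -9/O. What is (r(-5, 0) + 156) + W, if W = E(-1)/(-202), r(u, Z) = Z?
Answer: 31503/202 ≈ 155.96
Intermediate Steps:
W = -9/202 (W = -9/(-1)/(-202) = -9*(-1)*(-1/202) = 9*(-1/202) = -9/202 ≈ -0.044554)
(r(-5, 0) + 156) + W = (0 + 156) - 9/202 = 156 - 9/202 = 31503/202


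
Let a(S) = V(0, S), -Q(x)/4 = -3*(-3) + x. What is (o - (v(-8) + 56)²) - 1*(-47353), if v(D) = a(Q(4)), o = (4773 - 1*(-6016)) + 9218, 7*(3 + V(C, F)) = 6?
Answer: 3158511/49 ≈ 64459.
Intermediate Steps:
V(C, F) = -15/7 (V(C, F) = -3 + (⅐)*6 = -3 + 6/7 = -15/7)
Q(x) = -36 - 4*x (Q(x) = -4*(-3*(-3) + x) = -4*(9 + x) = -36 - 4*x)
o = 20007 (o = (4773 + 6016) + 9218 = 10789 + 9218 = 20007)
a(S) = -15/7
v(D) = -15/7
(o - (v(-8) + 56)²) - 1*(-47353) = (20007 - (-15/7 + 56)²) - 1*(-47353) = (20007 - (377/7)²) + 47353 = (20007 - 1*142129/49) + 47353 = (20007 - 142129/49) + 47353 = 838214/49 + 47353 = 3158511/49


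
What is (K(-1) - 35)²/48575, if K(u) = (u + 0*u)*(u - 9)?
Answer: 25/1943 ≈ 0.012867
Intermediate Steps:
K(u) = u*(-9 + u) (K(u) = (u + 0)*(-9 + u) = u*(-9 + u))
(K(-1) - 35)²/48575 = (-(-9 - 1) - 35)²/48575 = (-1*(-10) - 35)²*(1/48575) = (10 - 35)²*(1/48575) = (-25)²*(1/48575) = 625*(1/48575) = 25/1943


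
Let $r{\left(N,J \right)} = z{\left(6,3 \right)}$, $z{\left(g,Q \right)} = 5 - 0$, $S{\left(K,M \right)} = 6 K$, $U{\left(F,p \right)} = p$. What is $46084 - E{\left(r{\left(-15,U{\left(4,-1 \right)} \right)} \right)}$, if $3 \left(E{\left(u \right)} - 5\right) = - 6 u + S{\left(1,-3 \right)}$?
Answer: $46087$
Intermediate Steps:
$z{\left(g,Q \right)} = 5$ ($z{\left(g,Q \right)} = 5 + 0 = 5$)
$r{\left(N,J \right)} = 5$
$E{\left(u \right)} = 7 - 2 u$ ($E{\left(u \right)} = 5 + \frac{- 6 u + 6 \cdot 1}{3} = 5 + \frac{- 6 u + 6}{3} = 5 + \frac{6 - 6 u}{3} = 5 - \left(-2 + 2 u\right) = 7 - 2 u$)
$46084 - E{\left(r{\left(-15,U{\left(4,-1 \right)} \right)} \right)} = 46084 - \left(7 - 10\right) = 46084 - -3 = 46084 + 3 = 46087$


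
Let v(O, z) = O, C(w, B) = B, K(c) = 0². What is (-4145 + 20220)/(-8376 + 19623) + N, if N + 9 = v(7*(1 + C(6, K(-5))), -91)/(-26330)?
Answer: -2242025569/296133510 ≈ -7.5710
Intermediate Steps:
K(c) = 0
N = -236977/26330 (N = -9 + (7*(1 + 0))/(-26330) = -9 + (7*1)*(-1/26330) = -9 + 7*(-1/26330) = -9 - 7/26330 = -236977/26330 ≈ -9.0003)
(-4145 + 20220)/(-8376 + 19623) + N = (-4145 + 20220)/(-8376 + 19623) - 236977/26330 = 16075/11247 - 236977/26330 = -2242025569/296133510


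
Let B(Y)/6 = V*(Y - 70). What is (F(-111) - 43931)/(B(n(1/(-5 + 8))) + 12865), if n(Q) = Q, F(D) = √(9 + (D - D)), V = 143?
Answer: 43928/46909 ≈ 0.93645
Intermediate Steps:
F(D) = 3 (F(D) = √(9 + 0) = √9 = 3)
B(Y) = -60060 + 858*Y (B(Y) = 6*(143*(Y - 70)) = 6*(143*(-70 + Y)) = 6*(-10010 + 143*Y) = -60060 + 858*Y)
(F(-111) - 43931)/(B(n(1/(-5 + 8))) + 12865) = (3 - 43931)/((-60060 + 858/(-5 + 8)) + 12865) = -43928/((-60060 + 858/3) + 12865) = -43928/((-60060 + 858*(⅓)) + 12865) = -43928/((-60060 + 286) + 12865) = -43928/(-59774 + 12865) = -43928/(-46909) = -43928*(-1/46909) = 43928/46909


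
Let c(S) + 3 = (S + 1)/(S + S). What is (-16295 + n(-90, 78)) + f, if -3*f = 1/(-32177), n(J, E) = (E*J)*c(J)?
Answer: 124911115/96531 ≈ 1294.0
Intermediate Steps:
c(S) = -3 + (1 + S)/(2*S) (c(S) = -3 + (S + 1)/(S + S) = -3 + (1 + S)/((2*S)) = -3 + (1 + S)*(1/(2*S)) = -3 + (1 + S)/(2*S))
n(J, E) = E*(1 - 5*J)/2 (n(J, E) = (E*J)*((1 - 5*J)/(2*J)) = E*(1 - 5*J)/2)
f = 1/96531 (f = -1/3/(-32177) = -1/3*(-1/32177) = 1/96531 ≈ 1.0359e-5)
(-16295 + n(-90, 78)) + f = (-16295 + (1/2)*78*(1 - 5*(-90))) + 1/96531 = (-16295 + (1/2)*78*(1 + 450)) + 1/96531 = (-16295 + (1/2)*78*451) + 1/96531 = (-16295 + 17589) + 1/96531 = 1294 + 1/96531 = 124911115/96531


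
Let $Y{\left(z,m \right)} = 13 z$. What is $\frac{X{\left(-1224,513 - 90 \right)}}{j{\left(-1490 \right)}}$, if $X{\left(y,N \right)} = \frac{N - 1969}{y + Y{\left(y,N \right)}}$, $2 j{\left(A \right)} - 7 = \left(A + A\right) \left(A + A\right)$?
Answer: $\frac{773}{38043663588} \approx 2.0319 \cdot 10^{-8}$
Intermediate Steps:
$j{\left(A \right)} = \frac{7}{2} + 2 A^{2}$ ($j{\left(A \right)} = \frac{7}{2} + \frac{\left(A + A\right) \left(A + A\right)}{2} = \frac{7}{2} + \frac{2 A 2 A}{2} = \frac{7}{2} + \frac{4 A^{2}}{2} = \frac{7}{2} + 2 A^{2}$)
$X{\left(y,N \right)} = \frac{-1969 + N}{14 y}$ ($X{\left(y,N \right)} = \frac{N - 1969}{y + 13 y} = \frac{-1969 + N}{14 y}$)
$\frac{X{\left(-1224,513 - 90 \right)}}{j{\left(-1490 \right)}} = \frac{\frac{1}{14} \frac{1}{-1224} \left(-1969 + \left(513 - 90\right)\right)}{\frac{7}{2} + 2 \left(-1490\right)^{2}} = \frac{\frac{1}{14} \left(- \frac{1}{1224}\right) \left(-1969 + \left(513 - 90\right)\right)}{\frac{7}{2} + 2 \cdot 2220100} = \frac{\frac{1}{14} \left(- \frac{1}{1224}\right) \left(-1969 + 423\right)}{\frac{7}{2} + 4440200} = \frac{\frac{1}{14} \left(- \frac{1}{1224}\right) \left(-1546\right)}{\frac{8880407}{2}} = \frac{773}{8568} \cdot \frac{2}{8880407} = \frac{773}{38043663588}$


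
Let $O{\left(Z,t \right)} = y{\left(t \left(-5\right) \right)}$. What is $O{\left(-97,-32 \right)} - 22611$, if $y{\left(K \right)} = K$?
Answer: $-22451$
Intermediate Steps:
$O{\left(Z,t \right)} = - 5 t$ ($O{\left(Z,t \right)} = t \left(-5\right) = - 5 t$)
$O{\left(-97,-32 \right)} - 22611 = \left(-5\right) \left(-32\right) - 22611 = 160 - 22611 = -22451$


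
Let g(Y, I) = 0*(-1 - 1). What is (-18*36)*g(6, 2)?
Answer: 0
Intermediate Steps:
g(Y, I) = 0 (g(Y, I) = 0*(-2) = 0)
(-18*36)*g(6, 2) = -18*36*0 = -648*0 = 0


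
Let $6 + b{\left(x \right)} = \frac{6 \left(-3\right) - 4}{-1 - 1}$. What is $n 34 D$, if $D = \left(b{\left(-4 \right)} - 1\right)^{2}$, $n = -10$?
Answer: $-5440$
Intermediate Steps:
$b{\left(x \right)} = 5$ ($b{\left(x \right)} = -6 + \frac{6 \left(-3\right) - 4}{-1 - 1} = -6 + \frac{-18 - 4}{-2} = -6 - -11 = -6 + 11 = 5$)
$D = 16$ ($D = \left(5 - 1\right)^{2} = 4^{2} = 16$)
$n 34 D = \left(-10\right) 34 \cdot 16 = \left(-340\right) 16 = -5440$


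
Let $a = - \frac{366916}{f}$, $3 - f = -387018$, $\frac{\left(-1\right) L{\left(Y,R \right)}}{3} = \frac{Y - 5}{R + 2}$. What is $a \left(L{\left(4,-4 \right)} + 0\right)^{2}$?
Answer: $- \frac{275187}{129007} \approx -2.1331$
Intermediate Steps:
$L{\left(Y,R \right)} = - \frac{3 \left(-5 + Y\right)}{2 + R}$ ($L{\left(Y,R \right)} = - 3 \frac{Y - 5}{R + 2} = - 3 \frac{-5 + Y}{2 + R} = - \frac{3 \left(-5 + Y\right)}{2 + R}$)
$f = 387021$ ($f = 3 - -387018 = 3 + 387018 = 387021$)
$a = - \frac{366916}{387021} \approx -0.94805$
$a \left(L{\left(4,-4 \right)} + 0\right)^{2} = - \frac{366916 \left(\frac{3 \left(5 - 4\right)}{2 - 4} + 0\right)^{2}}{387021} = - \frac{366916 \left(\frac{3 \left(5 - 4\right)}{-2} + 0\right)^{2}}{387021} = - \frac{366916 \left(3 \left(- \frac{1}{2}\right) 1 + 0\right)^{2}}{387021} = - \frac{366916 \left(- \frac{3}{2} + 0\right)^{2}}{387021} = - \frac{366916 \left(- \frac{3}{2}\right)^{2}}{387021} = \left(- \frac{366916}{387021}\right) \frac{9}{4} = - \frac{275187}{129007}$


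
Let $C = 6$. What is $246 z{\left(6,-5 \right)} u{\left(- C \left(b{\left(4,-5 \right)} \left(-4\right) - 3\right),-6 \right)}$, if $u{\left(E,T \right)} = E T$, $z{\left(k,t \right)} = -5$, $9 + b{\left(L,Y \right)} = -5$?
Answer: $-2346840$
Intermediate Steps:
$b{\left(L,Y \right)} = -14$ ($b{\left(L,Y \right)} = -9 - 5 = -14$)
$246 z{\left(6,-5 \right)} u{\left(- C \left(b{\left(4,-5 \right)} \left(-4\right) - 3\right),-6 \right)} = 246 \left(-5\right) \left(-1\right) 6 \left(\left(-14\right) \left(-4\right) - 3\right) \left(-6\right) = - 1230 - 6 \left(56 - 3\right) \left(-6\right) = - 1230 \left(-6\right) 53 \left(-6\right) = - 1230 \left(\left(-318\right) \left(-6\right)\right) = \left(-1230\right) 1908 = -2346840$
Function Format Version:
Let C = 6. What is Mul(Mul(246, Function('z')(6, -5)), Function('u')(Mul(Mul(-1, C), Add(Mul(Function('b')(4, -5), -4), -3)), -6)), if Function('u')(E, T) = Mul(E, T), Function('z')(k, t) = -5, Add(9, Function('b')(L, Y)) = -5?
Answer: -2346840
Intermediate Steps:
Function('b')(L, Y) = -14 (Function('b')(L, Y) = Add(-9, -5) = -14)
Mul(Mul(246, Function('z')(6, -5)), Function('u')(Mul(Mul(-1, C), Add(Mul(Function('b')(4, -5), -4), -3)), -6)) = Mul(Mul(246, -5), Mul(Mul(Mul(-1, 6), Add(Mul(-14, -4), -3)), -6)) = Mul(-1230, Mul(Mul(-6, Add(56, -3)), -6)) = Mul(-1230, Mul(Mul(-6, 53), -6)) = Mul(-1230, Mul(-318, -6)) = Mul(-1230, 1908) = -2346840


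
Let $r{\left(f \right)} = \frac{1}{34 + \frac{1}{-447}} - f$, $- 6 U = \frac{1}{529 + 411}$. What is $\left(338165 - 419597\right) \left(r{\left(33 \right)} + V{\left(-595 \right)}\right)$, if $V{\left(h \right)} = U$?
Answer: $\frac{737575496577}{274715} \approx 2.6849 \cdot 10^{6}$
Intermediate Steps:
$U = - \frac{1}{5640}$ ($U = - \frac{1}{6 \left(529 + 411\right)} = - \frac{1}{6 \cdot 940} = \left(- \frac{1}{6}\right) \frac{1}{940} = - \frac{1}{5640} \approx -0.0001773$)
$r{\left(f \right)} = \frac{447}{15197} - f$ ($r{\left(f \right)} = \frac{1}{34 - \frac{1}{447}} - f = \frac{1}{\frac{15197}{447}} - f = \frac{447}{15197} - f$)
$V{\left(h \right)} = - \frac{1}{5640}$
$\left(338165 - 419597\right) \left(r{\left(33 \right)} + V{\left(-595 \right)}\right) = \left(338165 - 419597\right) \left(\left(\frac{447}{15197} - 33\right) - \frac{1}{5640}\right) = - 81432 \left(\left(\frac{447}{15197} - 33\right) - \frac{1}{5640}\right) = - 81432 \left(- \frac{501054}{15197} - \frac{1}{5640}\right) = \left(-81432\right) \left(- \frac{2825959757}{85711080}\right) = \frac{737575496577}{274715}$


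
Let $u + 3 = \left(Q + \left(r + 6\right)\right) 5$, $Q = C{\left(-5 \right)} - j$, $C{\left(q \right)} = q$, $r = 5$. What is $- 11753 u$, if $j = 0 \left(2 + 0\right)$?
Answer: $-317331$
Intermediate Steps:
$j = 0$ ($j = 0 \cdot 2 = 0$)
$Q = -5$ ($Q = -5 - 0 = -5 + 0 = -5$)
$u = 27$ ($u = -3 + \left(-5 + \left(5 + 6\right)\right) 5 = -3 + \left(-5 + 11\right) 5 = -3 + 6 \cdot 5 = -3 + 30 = 27$)
$- 11753 u = \left(-11753\right) 27 = -317331$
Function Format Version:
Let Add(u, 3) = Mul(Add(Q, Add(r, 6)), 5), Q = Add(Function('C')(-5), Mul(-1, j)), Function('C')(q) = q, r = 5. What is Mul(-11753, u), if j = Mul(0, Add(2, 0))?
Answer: -317331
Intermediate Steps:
j = 0 (j = Mul(0, 2) = 0)
Q = -5 (Q = Add(-5, Mul(-1, 0)) = Add(-5, 0) = -5)
u = 27 (u = Add(-3, Mul(Add(-5, Add(5, 6)), 5)) = Add(-3, Mul(Add(-5, 11), 5)) = Add(-3, Mul(6, 5)) = Add(-3, 30) = 27)
Mul(-11753, u) = Mul(-11753, 27) = -317331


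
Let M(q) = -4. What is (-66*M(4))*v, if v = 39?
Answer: 10296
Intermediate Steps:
(-66*M(4))*v = -66*(-4)*39 = 264*39 = 10296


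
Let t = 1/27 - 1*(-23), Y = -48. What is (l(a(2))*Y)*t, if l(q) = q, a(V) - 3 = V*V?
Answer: -69664/9 ≈ -7740.4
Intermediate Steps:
a(V) = 3 + V**2 (a(V) = 3 + V*V = 3 + V**2)
t = 622/27 (t = 1/27 + 23 = 622/27 ≈ 23.037)
(l(a(2))*Y)*t = ((3 + 2**2)*(-48))*(622/27) = ((3 + 4)*(-48))*(622/27) = (7*(-48))*(622/27) = -336*622/27 = -69664/9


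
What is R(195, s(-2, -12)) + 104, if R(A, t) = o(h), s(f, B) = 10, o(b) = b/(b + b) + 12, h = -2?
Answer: 233/2 ≈ 116.50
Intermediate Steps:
o(b) = 25/2 (o(b) = b/((2*b)) + 12 = (1/(2*b))*b + 12 = ½ + 12 = 25/2)
R(A, t) = 25/2
R(195, s(-2, -12)) + 104 = 25/2 + 104 = 233/2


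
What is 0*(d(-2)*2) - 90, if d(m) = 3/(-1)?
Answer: -90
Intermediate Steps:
d(m) = -3 (d(m) = 3*(-1) = -3)
0*(d(-2)*2) - 90 = 0*(-3*2) - 90 = 0*(-6) - 90 = 0 - 90 = -90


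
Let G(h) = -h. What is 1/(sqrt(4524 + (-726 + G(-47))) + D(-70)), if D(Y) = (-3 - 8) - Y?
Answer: -59/364 + sqrt(3845)/364 ≈ 0.0082639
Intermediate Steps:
D(Y) = -11 - Y
1/(sqrt(4524 + (-726 + G(-47))) + D(-70)) = 1/(sqrt(4524 + (-726 - 1*(-47))) + (-11 - 1*(-70))) = 1/(sqrt(4524 + (-726 + 47)) + (-11 + 70)) = 1/(sqrt(4524 - 679) + 59) = 1/(sqrt(3845) + 59) = 1/(59 + sqrt(3845))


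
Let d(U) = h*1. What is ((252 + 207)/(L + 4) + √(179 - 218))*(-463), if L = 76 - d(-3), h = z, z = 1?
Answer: -212517/79 - 463*I*√39 ≈ -2690.1 - 2891.4*I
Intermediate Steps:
h = 1
d(U) = 1 (d(U) = 1*1 = 1)
L = 75 (L = 76 - 1*1 = 76 - 1 = 75)
((252 + 207)/(L + 4) + √(179 - 218))*(-463) = ((252 + 207)/(75 + 4) + √(179 - 218))*(-463) = (459/79 + √(-39))*(-463) = (459*(1/79) + I*√39)*(-463) = (459/79 + I*√39)*(-463) = -212517/79 - 463*I*√39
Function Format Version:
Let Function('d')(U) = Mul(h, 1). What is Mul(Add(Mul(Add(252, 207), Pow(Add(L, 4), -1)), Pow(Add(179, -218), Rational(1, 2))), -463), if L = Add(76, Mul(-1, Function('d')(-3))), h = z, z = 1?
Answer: Add(Rational(-212517, 79), Mul(-463, I, Pow(39, Rational(1, 2)))) ≈ Add(-2690.1, Mul(-2891.4, I))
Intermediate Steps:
h = 1
Function('d')(U) = 1 (Function('d')(U) = Mul(1, 1) = 1)
L = 75 (L = Add(76, Mul(-1, 1)) = Add(76, -1) = 75)
Mul(Add(Mul(Add(252, 207), Pow(Add(L, 4), -1)), Pow(Add(179, -218), Rational(1, 2))), -463) = Mul(Add(Mul(Add(252, 207), Pow(Add(75, 4), -1)), Pow(Add(179, -218), Rational(1, 2))), -463) = Mul(Add(Mul(459, Pow(79, -1)), Pow(-39, Rational(1, 2))), -463) = Mul(Add(Mul(459, Rational(1, 79)), Mul(I, Pow(39, Rational(1, 2)))), -463) = Mul(Add(Rational(459, 79), Mul(I, Pow(39, Rational(1, 2)))), -463) = Add(Rational(-212517, 79), Mul(-463, I, Pow(39, Rational(1, 2))))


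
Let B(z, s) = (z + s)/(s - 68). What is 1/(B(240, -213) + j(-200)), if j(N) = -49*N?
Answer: 281/2753773 ≈ 0.00010204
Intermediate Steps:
B(z, s) = (s + z)/(-68 + s)
1/(B(240, -213) + j(-200)) = 1/((-213 + 240)/(-68 - 213) - 49*(-200)) = 1/(27/(-281) + 9800) = 1/(-1/281*27 + 9800) = 1/(-27/281 + 9800) = 1/(2753773/281) = 281/2753773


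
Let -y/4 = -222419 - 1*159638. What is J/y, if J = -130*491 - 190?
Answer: -16005/382057 ≈ -0.041892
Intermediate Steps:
y = 1528228 (y = -4*(-222419 - 1*159638) = -4*(-222419 - 159638) = -4*(-382057) = 1528228)
J = -64020 (J = -63830 - 190 = -64020)
J/y = -64020/1528228 = -64020*1/1528228 = -16005/382057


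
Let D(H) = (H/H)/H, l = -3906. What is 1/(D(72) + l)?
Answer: -72/281231 ≈ -0.00025602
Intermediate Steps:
D(H) = 1/H
1/(D(72) + l) = 1/(1/72 - 3906) = 1/(-281231/72) = -72/281231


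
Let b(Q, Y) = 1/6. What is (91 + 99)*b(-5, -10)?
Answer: 95/3 ≈ 31.667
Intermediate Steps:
b(Q, Y) = ⅙
(91 + 99)*b(-5, -10) = (91 + 99)*(⅙) = 190*(⅙) = 95/3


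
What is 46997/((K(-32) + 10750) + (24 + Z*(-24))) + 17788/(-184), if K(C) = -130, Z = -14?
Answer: -23333099/252540 ≈ -92.394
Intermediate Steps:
46997/((K(-32) + 10750) + (24 + Z*(-24))) + 17788/(-184) = 46997/((-130 + 10750) + (24 - 14*(-24))) + 17788/(-184) = 46997/(10620 + (24 + 336)) + 17788*(-1/184) = 46997/(10620 + 360) - 4447/46 = 46997/10980 - 4447/46 = -23333099/252540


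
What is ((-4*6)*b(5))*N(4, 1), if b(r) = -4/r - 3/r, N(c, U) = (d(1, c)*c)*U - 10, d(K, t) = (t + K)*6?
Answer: 3696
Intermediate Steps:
d(K, t) = 6*K + 6*t (d(K, t) = (K + t)*6 = 6*K + 6*t)
N(c, U) = -10 + U*c*(6 + 6*c) (N(c, U) = ((6*1 + 6*c)*c)*U - 10 = ((6 + 6*c)*c)*U - 10 = (c*(6 + 6*c))*U - 10 = U*c*(6 + 6*c) - 10 = -10 + U*c*(6 + 6*c))
b(r) = -7/r
((-4*6)*b(5))*N(4, 1) = ((-4*6)*(-7/5))*(-10 + 6*1*4*(1 + 4)) = (-(-168)/5)*(-10 + 6*1*4*5) = (-24*(-7/5))*(-10 + 120) = (168/5)*110 = 3696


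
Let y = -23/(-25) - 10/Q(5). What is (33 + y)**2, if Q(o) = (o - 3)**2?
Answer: 2468041/2500 ≈ 987.22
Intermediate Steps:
Q(o) = (-3 + o)**2
y = -79/50 (y = -23/(-25) - 10/(-3 + 5)**2 = -23*(-1/25) - 10/(2**2) = 23/25 - 10/4 = 23/25 - 10*1/4 = 23/25 - 5/2 = -79/50 ≈ -1.5800)
(33 + y)**2 = (33 - 79/50)**2 = (1571/50)**2 = 2468041/2500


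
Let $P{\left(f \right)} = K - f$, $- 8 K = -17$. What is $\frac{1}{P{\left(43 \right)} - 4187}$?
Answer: $- \frac{8}{33823} \approx -0.00023653$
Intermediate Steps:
$K = \frac{17}{8}$ ($K = \left(- \frac{1}{8}\right) \left(-17\right) = \frac{17}{8} \approx 2.125$)
$P{\left(f \right)} = \frac{17}{8} - f$
$\frac{1}{P{\left(43 \right)} - 4187} = \frac{1}{\left(\frac{17}{8} - 43\right) - 4187} = \frac{1}{- \frac{327}{8} - 4187} = \frac{1}{- \frac{33823}{8}} = - \frac{8}{33823}$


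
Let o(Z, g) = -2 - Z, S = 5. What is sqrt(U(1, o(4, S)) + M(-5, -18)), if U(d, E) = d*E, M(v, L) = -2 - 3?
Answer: I*sqrt(11) ≈ 3.3166*I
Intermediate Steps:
M(v, L) = -5
U(d, E) = E*d
sqrt(U(1, o(4, S)) + M(-5, -18)) = sqrt((-2 - 1*4)*1 - 5) = sqrt((-2 - 4)*1 - 5) = sqrt(-6*1 - 5) = sqrt(-6 - 5) = sqrt(-11) = I*sqrt(11)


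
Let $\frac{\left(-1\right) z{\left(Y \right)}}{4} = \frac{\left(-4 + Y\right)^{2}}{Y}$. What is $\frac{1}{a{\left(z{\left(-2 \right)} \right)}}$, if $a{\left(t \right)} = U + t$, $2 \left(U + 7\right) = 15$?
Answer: $\frac{2}{145} \approx 0.013793$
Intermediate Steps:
$z{\left(Y \right)} = - \frac{4 \left(-4 + Y\right)^{2}}{Y}$ ($z{\left(Y \right)} = - 4 \frac{\left(-4 + Y\right)^{2}}{Y} = - \frac{4 \left(-4 + Y\right)^{2}}{Y}$)
$U = \frac{1}{2}$ ($U = -7 + \frac{1}{2} \cdot 15 = -7 + \frac{15}{2} = \frac{1}{2} \approx 0.5$)
$a{\left(t \right)} = \frac{1}{2} + t$
$\frac{1}{a{\left(z{\left(-2 \right)} \right)}} = \frac{1}{\frac{1}{2} - \frac{4 \left(-4 - 2\right)^{2}}{-2}} = \frac{1}{\frac{1}{2} - - 2 \left(-6\right)^{2}} = \frac{1}{\frac{1}{2} - \left(-2\right) 36} = \frac{1}{\frac{1}{2} + 72} = \frac{1}{\frac{145}{2}} = \frac{2}{145}$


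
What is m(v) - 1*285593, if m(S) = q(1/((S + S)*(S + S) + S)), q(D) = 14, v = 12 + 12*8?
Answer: -285579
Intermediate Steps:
v = 108 (v = 12 + 96 = 108)
m(S) = 14
m(v) - 1*285593 = 14 - 1*285593 = 14 - 285593 = -285579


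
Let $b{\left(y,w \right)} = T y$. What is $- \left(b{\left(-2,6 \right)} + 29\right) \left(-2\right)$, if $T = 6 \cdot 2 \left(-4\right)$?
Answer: $250$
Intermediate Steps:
$T = -48$ ($T = 12 \left(-4\right) = -48$)
$b{\left(y,w \right)} = - 48 y$
$- \left(b{\left(-2,6 \right)} + 29\right) \left(-2\right) = - \left(\left(-48\right) \left(-2\right) + 29\right) \left(-2\right) = - \left(96 + 29\right) \left(-2\right) = - 125 \left(-2\right) = \left(-1\right) \left(-250\right) = 250$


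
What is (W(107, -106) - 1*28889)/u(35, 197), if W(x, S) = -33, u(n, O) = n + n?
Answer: -14461/35 ≈ -413.17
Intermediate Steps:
u(n, O) = 2*n
(W(107, -106) - 1*28889)/u(35, 197) = (-33 - 1*28889)/((2*35)) = (-33 - 28889)/70 = -28922*1/70 = -14461/35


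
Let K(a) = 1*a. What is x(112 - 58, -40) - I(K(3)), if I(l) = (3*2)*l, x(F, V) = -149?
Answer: -167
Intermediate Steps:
K(a) = a
I(l) = 6*l
x(112 - 58, -40) - I(K(3)) = -149 - 6*3 = -149 - 1*18 = -149 - 18 = -167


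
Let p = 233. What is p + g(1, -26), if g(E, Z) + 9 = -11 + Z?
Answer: 187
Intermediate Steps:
g(E, Z) = -20 + Z (g(E, Z) = -9 + (-11 + Z) = -20 + Z)
p + g(1, -26) = 233 + (-20 - 26) = 233 - 46 = 187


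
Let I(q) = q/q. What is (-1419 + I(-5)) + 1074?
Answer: -344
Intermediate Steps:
I(q) = 1
(-1419 + I(-5)) + 1074 = (-1419 + 1) + 1074 = -1418 + 1074 = -344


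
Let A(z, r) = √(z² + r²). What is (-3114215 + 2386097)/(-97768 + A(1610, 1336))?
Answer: 17796660156/2388551207 + 364059*√1094249/2388551207 ≈ 7.6103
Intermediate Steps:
A(z, r) = √(r² + z²)
(-3114215 + 2386097)/(-97768 + A(1610, 1336)) = (-3114215 + 2386097)/(-97768 + √(1336² + 1610²)) = -728118/(-97768 + √(1784896 + 2592100)) = -728118/(-97768 + √4376996) = -728118/(-97768 + 2*√1094249)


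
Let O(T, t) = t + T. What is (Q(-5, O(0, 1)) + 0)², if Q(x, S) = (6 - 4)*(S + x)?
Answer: 64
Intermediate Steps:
O(T, t) = T + t
Q(x, S) = 2*S + 2*x (Q(x, S) = 2*(S + x) = 2*S + 2*x)
(Q(-5, O(0, 1)) + 0)² = ((2*(0 + 1) + 2*(-5)) + 0)² = ((2*1 - 10) + 0)² = ((2 - 10) + 0)² = (-8 + 0)² = (-8)² = 64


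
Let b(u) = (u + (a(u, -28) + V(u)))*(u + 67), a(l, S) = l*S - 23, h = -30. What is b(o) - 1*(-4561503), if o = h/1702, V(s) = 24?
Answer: 3303516628615/724201 ≈ 4.5616e+6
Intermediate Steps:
a(l, S) = -23 + S*l (a(l, S) = S*l - 23 = -23 + S*l)
o = -15/851 (o = -30/1702 = -30*1/1702 = -15/851 ≈ -0.017626)
b(u) = (1 - 27*u)*(67 + u) (b(u) = (u + ((-23 - 28*u) + 24))*(u + 67) = (u + (1 - 28*u))*(67 + u) = (1 - 27*u)*(67 + u))
b(o) - 1*(-4561503) = (67 - 1808*(-15/851) - 27*(-15/851)²) - 1*(-4561503) = (67 + 27120/851 - 27*225/724201) + 4561503 = (67 + 27120/851 - 6075/724201) + 4561503 = 71594512/724201 + 4561503 = 3303516628615/724201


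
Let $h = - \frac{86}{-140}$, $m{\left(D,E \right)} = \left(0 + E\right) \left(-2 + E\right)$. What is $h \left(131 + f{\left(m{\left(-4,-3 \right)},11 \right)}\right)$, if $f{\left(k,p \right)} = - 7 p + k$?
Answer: $\frac{2967}{70} \approx 42.386$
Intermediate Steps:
$m{\left(D,E \right)} = E \left(-2 + E\right)$
$f{\left(k,p \right)} = k - 7 p$
$h = \frac{43}{70}$ ($h = \left(-86\right) \left(- \frac{1}{140}\right) = \frac{43}{70} \approx 0.61429$)
$h \left(131 + f{\left(m{\left(-4,-3 \right)},11 \right)}\right) = \frac{43 \left(131 - \left(77 + 3 \left(-2 - 3\right)\right)\right)}{70} = \frac{43 \left(131 - 62\right)}{70} = \frac{43}{70} \cdot 69 = \frac{2967}{70}$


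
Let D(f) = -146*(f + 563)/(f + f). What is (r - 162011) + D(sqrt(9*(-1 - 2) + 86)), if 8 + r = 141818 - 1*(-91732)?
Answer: 71458 - 41099*sqrt(59)/59 ≈ 66107.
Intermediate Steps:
D(f) = -73*(563 + f)/f (D(f) = -146*(563 + f)/(2*f) = -73*(563 + f)/f)
r = 233542 (r = -8 + (141818 - 1*(-91732)) = -8 + (141818 + 91732) = -8 + 233550 = 233542)
(r - 162011) + D(sqrt(9*(-1 - 2) + 86)) = (233542 - 162011) + (-73 - 41099/sqrt(9*(-1 - 2) + 86)) = 71531 + (-73 - 41099/sqrt(9*(-3) + 86)) = 71531 + (-73 - 41099/sqrt(-27 + 86)) = 71531 + (-73 - 41099*sqrt(59)/59) = 71458 - 41099*sqrt(59)/59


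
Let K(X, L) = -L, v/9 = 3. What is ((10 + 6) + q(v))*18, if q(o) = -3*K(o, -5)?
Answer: 18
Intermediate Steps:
v = 27 (v = 9*3 = 27)
q(o) = -15 (q(o) = -(-3)*(-5) = -3*5 = -15)
((10 + 6) + q(v))*18 = ((10 + 6) - 15)*18 = (16 - 15)*18 = 1*18 = 18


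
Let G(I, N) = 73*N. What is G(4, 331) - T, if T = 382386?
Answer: -358223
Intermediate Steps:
G(4, 331) - T = 73*331 - 1*382386 = 24163 - 382386 = -358223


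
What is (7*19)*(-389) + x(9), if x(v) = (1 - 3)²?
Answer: -51733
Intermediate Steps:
x(v) = 4 (x(v) = (-2)² = 4)
(7*19)*(-389) + x(9) = (7*19)*(-389) + 4 = 133*(-389) + 4 = -51737 + 4 = -51733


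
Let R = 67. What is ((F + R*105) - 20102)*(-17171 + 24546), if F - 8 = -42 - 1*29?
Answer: -96833750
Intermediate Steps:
F = -63 (F = 8 + (-42 - 1*29) = 8 + (-42 - 29) = 8 - 71 = -63)
((F + R*105) - 20102)*(-17171 + 24546) = ((-63 + 67*105) - 20102)*(-17171 + 24546) = ((-63 + 7035) - 20102)*7375 = (6972 - 20102)*7375 = -13130*7375 = -96833750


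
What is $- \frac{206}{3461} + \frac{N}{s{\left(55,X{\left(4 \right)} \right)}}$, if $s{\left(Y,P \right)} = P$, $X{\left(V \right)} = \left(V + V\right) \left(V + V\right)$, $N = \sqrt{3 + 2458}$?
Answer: $- \frac{206}{3461} + \frac{\sqrt{2461}}{64} \approx 0.71561$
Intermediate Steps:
$N = \sqrt{2461} \approx 49.608$
$X{\left(V \right)} = 4 V^{2}$ ($X{\left(V \right)} = 2 V 2 V = 4 V^{2}$)
$- \frac{206}{3461} + \frac{N}{s{\left(55,X{\left(4 \right)} \right)}} = - \frac{206}{3461} + \frac{\sqrt{2461}}{4 \cdot 4^{2}} = \left(-206\right) \frac{1}{3461} + \frac{\sqrt{2461}}{4 \cdot 16} = - \frac{206}{3461} + \frac{\sqrt{2461}}{64}$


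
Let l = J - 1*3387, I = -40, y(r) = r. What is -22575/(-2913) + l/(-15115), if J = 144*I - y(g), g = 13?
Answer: 24526947/2935333 ≈ 8.3558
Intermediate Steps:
J = -5773 (J = 144*(-40) - 1*13 = -5760 - 13 = -5773)
l = -9160 (l = -5773 - 1*3387 = -5773 - 3387 = -9160)
-22575/(-2913) + l/(-15115) = -22575/(-2913) - 9160/(-15115) = -22575*(-1/2913) - 9160*(-1/15115) = 7525/971 + 1832/3023 = 24526947/2935333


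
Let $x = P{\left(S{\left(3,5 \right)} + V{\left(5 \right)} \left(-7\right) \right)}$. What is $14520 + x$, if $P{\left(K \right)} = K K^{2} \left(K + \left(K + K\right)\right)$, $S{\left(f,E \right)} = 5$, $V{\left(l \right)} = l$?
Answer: $2444520$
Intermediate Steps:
$P{\left(K \right)} = 3 K^{4}$ ($P{\left(K \right)} = K^{3} \left(K + 2 K\right) = K^{3} \cdot 3 K = 3 K^{4}$)
$x = 2430000$ ($x = 3 \left(5 + 5 \left(-7\right)\right)^{4} = 3 \left(5 - 35\right)^{4} = 3 \left(-30\right)^{4} = 3 \cdot 810000 = 2430000$)
$14520 + x = 14520 + 2430000 = 2444520$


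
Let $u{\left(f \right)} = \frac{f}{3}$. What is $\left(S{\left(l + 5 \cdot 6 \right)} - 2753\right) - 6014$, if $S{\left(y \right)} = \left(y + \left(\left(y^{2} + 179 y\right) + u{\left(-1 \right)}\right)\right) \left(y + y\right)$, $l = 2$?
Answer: $\frac{1276163}{3} \approx 4.2539 \cdot 10^{5}$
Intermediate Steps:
$u{\left(f \right)} = \frac{f}{3}$ ($u{\left(f \right)} = f \frac{1}{3} = \frac{f}{3}$)
$S{\left(y \right)} = 2 y \left(- \frac{1}{3} + y^{2} + 180 y\right)$ ($S{\left(y \right)} = \left(y + \left(\left(y^{2} + 179 y\right) + \frac{1}{3} \left(-1\right)\right)\right) \left(y + y\right) = \left(y - \left(\frac{1}{3} - y^{2} - 179 y\right)\right) 2 y = \left(y + \left(- \frac{1}{3} + y^{2} + 179 y\right)\right) 2 y = \left(- \frac{1}{3} + y^{2} + 180 y\right) 2 y = 2 y \left(- \frac{1}{3} + y^{2} + 180 y\right)$)
$\left(S{\left(l + 5 \cdot 6 \right)} - 2753\right) - 6014 = \left(\frac{2 \left(2 + 5 \cdot 6\right) \left(-1 + 3 \left(2 + 5 \cdot 6\right)^{2} + 540 \left(2 + 5 \cdot 6\right)\right)}{3} - 2753\right) - 6014 = \left(\frac{2 \left(2 + 30\right) \left(-1 + 3 \left(2 + 30\right)^{2} + 540 \left(2 + 30\right)\right)}{3} - 2753\right) - 6014 = \left(\frac{2}{3} \cdot 32 \left(-1 + 3 \cdot 32^{2} + 540 \cdot 32\right) - 2753\right) - 6014 = \left(\frac{2}{3} \cdot 32 \left(-1 + 3 \cdot 1024 + 17280\right) - 2753\right) - 6014 = \left(\frac{2}{3} \cdot 32 \left(-1 + 3072 + 17280\right) - 2753\right) - 6014 = \left(\frac{2}{3} \cdot 32 \cdot 20351 - 2753\right) - 6014 = \left(\frac{1302464}{3} - 2753\right) - 6014 = \frac{1294205}{3} - 6014 = \frac{1276163}{3}$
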